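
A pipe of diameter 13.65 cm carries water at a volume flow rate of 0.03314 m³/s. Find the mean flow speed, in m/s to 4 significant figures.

v ≈ 2.265 m/s

Q = 0.03314 m³/s = 0.03314 m³/s.
v = Q/A = 0.03314 / 0.01463 = 2.265 m/s.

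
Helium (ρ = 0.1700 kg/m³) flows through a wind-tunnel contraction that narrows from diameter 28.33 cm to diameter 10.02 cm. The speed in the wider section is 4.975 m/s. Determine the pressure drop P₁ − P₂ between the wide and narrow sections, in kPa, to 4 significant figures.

Mass conservation (A₁v₁ = A₂v₂) gives v₂ = 4.975 × 630.4/78.85 = 39.77 m/s.
The pipe is horizontal, so Bernoulli reduces to P₁ + ½ρv₁² = P₂ + ½ρv₂².
P₁ − P₂ = ½·0.1700·(39.77² − 4.975²) = ½·0.1700·1557 = 132.3 Pa.

ΔP ≈ 0.1323 kPa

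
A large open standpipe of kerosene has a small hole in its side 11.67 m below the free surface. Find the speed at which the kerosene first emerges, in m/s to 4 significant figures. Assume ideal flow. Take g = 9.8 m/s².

With the surface at rest and both surface and jet at atmospheric pressure, Bernoulli gives ρg h = ½ρv², so v = √(2gh) = √(2·9.8·11.67) = 15.12 m/s.

v ≈ 15.12 m/s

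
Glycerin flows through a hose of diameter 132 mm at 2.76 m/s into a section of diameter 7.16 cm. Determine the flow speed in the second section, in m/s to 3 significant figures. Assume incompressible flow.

v₂ = 9.38 m/s

Mass conservation (A₁v₁ = A₂v₂) gives v₂ = 2.76 × 137/40.3 = 9.38 m/s.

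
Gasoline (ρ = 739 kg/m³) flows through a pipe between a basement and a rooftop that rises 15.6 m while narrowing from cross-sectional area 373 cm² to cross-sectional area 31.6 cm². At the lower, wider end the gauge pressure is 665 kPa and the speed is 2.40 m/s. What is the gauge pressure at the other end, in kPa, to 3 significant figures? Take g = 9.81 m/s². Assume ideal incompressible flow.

Mass conservation (A₁v₁ = A₂v₂) gives v₂ = 2.40 × 373/31.6 = 28.3 m/s.
Energy conservation along the streamline gives P₂ = P₁ − ½ρ(v₂² − v₁²) − ρg(h₂ − h₁).
P₂ = 665000 + ½·739·(2.40² − 28.3²) − 739·9.81·(+15.6) = 665000 + (-294000) − (113000) = 257000 Pa.

P₂ ≈ 257 kPa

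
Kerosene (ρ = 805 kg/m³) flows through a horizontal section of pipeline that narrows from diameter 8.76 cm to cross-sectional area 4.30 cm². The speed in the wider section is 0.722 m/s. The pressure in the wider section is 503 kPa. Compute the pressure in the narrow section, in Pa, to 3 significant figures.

Continuity gives A₁v₁ = A₂v₂, so v₂ = (60.3 cm²)/(4.30 cm²) × 0.722 m/s = 10.1 m/s.
With no height change, Bernoulli's equation is P₁ + ½ρv₁² = P₂ + ½ρv₂².
P₂ = P₁ − ½ρ(v₂² − v₁²) = 503000 − ½·805·(10.1² − 0.722²) = 503000 − 41000 = 462000 Pa.

P₂ ≈ 462000 Pa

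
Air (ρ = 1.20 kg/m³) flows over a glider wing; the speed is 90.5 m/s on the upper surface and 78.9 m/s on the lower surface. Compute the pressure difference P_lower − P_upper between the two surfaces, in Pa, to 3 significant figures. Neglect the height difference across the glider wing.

1180 Pa

Bernoulli (same height): P_lower − P_upper = ½ρ(v_upper² − v_lower²).
ΔP = ½·1.20·(90.5² − 78.9²) = 1180 Pa.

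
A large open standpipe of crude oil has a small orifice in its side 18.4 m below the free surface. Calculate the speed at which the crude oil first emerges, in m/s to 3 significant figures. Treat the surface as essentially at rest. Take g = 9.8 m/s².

With the surface at rest and both surface and jet at atmospheric pressure, Bernoulli gives ρg h = ½ρv², so v = √(2gh) = √(2·9.8·18.4) = 19.0 m/s.

19.0 m/s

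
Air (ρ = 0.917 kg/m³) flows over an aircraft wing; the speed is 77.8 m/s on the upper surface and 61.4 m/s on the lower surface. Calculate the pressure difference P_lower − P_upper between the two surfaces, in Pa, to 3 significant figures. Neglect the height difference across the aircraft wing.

Bernoulli (same height): P_lower − P_upper = ½ρ(v_upper² − v_lower²).
ΔP = ½·0.917·(77.8² − 61.4²) = 1050 Pa.

1050 Pa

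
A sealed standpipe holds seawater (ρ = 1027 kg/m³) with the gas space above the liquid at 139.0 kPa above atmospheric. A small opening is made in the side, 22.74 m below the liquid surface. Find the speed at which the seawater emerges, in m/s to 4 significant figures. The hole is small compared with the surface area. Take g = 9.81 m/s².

Take point 1 at the surface (v₁ ≈ 0) and point 2 at the hole (at atmospheric pressure). Bernoulli: P₁ + ρg h = P_atm + ½ρv₂².
With P₁ − P_atm = 139000 Pa, v₂ = √(2gh + 2ΔP/ρ) = √(2·9.81·22.74 + 2·139000/1027) = 26.77 m/s.

v ≈ 26.77 m/s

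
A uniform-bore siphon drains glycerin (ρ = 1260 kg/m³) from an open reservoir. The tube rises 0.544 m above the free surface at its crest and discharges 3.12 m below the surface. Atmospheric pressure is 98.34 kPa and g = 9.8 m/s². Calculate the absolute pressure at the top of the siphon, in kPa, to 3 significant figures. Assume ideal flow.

P_top ≈ 53.1 kPa

The outlet speed comes from Torricelli: v = √(2g·3.12) = 7.82 m/s.
Continuity keeps v the same throughout the tube; from surface to crest, P_atm + 0 = P_top + ½ρv² + ρg·h_top.
P_top = 98340 − ½·1260·7.82² − 1260·9.8·0.544 = 53100 Pa.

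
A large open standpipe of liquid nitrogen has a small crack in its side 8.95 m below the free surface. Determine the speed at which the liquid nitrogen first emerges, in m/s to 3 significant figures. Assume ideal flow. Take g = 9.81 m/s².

v = 13.3 m/s

Torricelli's result v = √(2gh) gives v = √(2·9.81·8.95) = 13.3 m/s.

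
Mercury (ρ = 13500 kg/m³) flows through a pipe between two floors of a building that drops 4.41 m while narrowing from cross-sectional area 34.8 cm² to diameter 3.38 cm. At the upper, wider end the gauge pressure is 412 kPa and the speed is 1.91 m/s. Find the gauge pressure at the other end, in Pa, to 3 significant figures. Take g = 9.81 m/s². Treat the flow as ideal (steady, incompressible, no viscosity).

By continuity, v₂ = v₁·A₁/A₂ = 1.91·(34.8/8.97) = 7.41 m/s.
Bernoulli: P₁ + ½ρv₁² + ρg h₁ = P₂ + ½ρv₂² + ρg h₂, so P₂ = P₁ + ½ρ(v₁² − v₂²) − ρg(h₂ − h₁).
P₂ = 412000 + ½·13500·(1.91² − 7.41²) − 13500·9.81·(−4.41) = 412000 + (-346000) − (-584000) = 650000 Pa.

P₂ = 650000 Pa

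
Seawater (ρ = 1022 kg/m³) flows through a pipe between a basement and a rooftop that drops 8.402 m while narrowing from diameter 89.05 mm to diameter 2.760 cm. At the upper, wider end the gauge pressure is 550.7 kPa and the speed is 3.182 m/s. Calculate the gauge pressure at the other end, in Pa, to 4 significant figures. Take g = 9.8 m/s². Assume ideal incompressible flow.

The volume flow rate is constant, so v₂ = (A₁/A₂)v₁ = (62.28/5.983)·3.182 = 33.12 m/s.
Bernoulli: P₁ + ½ρv₁² + ρg h₁ = P₂ + ½ρv₂² + ρg h₂, so P₂ = P₁ + ½ρ(v₁² − v₂²) − ρg(h₂ − h₁).
P₂ = 550700 + ½·1022·(3.182² − 33.12²) − 1022·9.8·(−8.402) = 550700 + (-555500) − (-84150) = 79340 Pa.

79340 Pa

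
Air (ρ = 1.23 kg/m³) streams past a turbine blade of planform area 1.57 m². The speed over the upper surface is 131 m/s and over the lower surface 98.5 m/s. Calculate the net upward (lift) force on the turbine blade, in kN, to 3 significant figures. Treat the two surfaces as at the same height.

The faster flow above has the lower pressure; Bernoulli (same height) gives ΔP = ½ρ(v_up² − v_low²).
ΔP = ½·1.23·(131² − 98.5²) = 4590 Pa.
Lift = ΔP · A = 4590 × 1.57 = 7200 N.

7.20 kN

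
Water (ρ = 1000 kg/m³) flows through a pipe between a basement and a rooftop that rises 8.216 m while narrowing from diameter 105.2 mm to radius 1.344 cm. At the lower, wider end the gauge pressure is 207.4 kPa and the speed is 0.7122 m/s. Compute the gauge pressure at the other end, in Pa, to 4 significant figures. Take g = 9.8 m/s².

By continuity, v₂ = v₁·A₁/A₂ = 0.7122·(86.92/5.675) = 10.91 m/s.
Bernoulli: P₁ + ½ρv₁² + ρg h₁ = P₂ + ½ρv₂² + ρg h₂, so P₂ = P₁ + ½ρ(v₁² − v₂²) − ρg(h₂ − h₁).
P₂ = 207400 + ½·1000·(0.7122² − 10.91²) − 1000·9.8·(+8.216) = 207400 + (-59250) − (80520) = 67640 Pa.

P₂ ≈ 67640 Pa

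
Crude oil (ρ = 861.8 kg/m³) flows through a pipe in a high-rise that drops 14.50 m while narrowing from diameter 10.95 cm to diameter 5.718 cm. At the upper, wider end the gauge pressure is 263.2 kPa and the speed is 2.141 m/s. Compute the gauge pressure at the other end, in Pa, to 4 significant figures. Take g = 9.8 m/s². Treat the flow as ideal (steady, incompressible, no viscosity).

By continuity, v₂ = v₁·A₁/A₂ = 2.141·(94.17/25.68) = 7.852 m/s.
Bernoulli: P₁ + ½ρv₁² + ρg h₁ = P₂ + ½ρv₂² + ρg h₂, so P₂ = P₁ + ½ρ(v₁² − v₂²) − ρg(h₂ − h₁).
P₂ = 263200 + ½·861.8·(2.141² − 7.852²) − 861.8·9.8·(−14.50) = 263200 + (-24590) − (-122500) = 361100 Pa.

361100 Pa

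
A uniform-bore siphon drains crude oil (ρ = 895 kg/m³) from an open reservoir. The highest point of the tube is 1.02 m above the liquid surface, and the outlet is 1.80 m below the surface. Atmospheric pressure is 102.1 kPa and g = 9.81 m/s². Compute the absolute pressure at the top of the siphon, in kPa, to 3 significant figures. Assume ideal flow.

P_top ≈ 77.3 kPa

The outlet speed comes from Torricelli: v = √(2g·1.80) = 5.94 m/s.
Continuity keeps v the same throughout the tube; from surface to crest, P_atm + 0 = P_top + ½ρv² + ρg·h_top.
P_top = 102100 − ½·895·5.94² − 895·9.81·1.02 = 77300 Pa.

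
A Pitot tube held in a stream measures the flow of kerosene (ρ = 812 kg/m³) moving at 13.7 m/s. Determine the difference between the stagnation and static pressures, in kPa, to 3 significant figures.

76.2 kPa

Bernoulli between the free stream and the stagnation point: ½ρv² = P_stag − P_static.
ΔP = ½·812·13.7² = 76200 Pa.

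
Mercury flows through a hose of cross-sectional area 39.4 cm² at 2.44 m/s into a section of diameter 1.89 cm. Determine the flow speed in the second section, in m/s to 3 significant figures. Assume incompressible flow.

v₂ ≈ 34.3 m/s

The volume flow rate is constant, so v₂ = (A₁/A₂)v₁ = (39.4/2.81)·2.44 = 34.3 m/s.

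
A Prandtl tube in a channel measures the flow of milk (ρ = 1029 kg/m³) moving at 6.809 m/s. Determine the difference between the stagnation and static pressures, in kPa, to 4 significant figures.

Bernoulli between the free stream and the stagnation point: ½ρv² = P_stag − P_static.
ΔP = ½·1029·6.809² = 23850 Pa.

ΔP ≈ 23.85 kPa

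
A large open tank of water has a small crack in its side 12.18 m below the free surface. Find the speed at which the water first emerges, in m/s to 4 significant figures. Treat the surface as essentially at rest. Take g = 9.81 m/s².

Torricelli's result v = √(2gh) gives v = √(2·9.81·12.18) = 15.46 m/s.

v ≈ 15.46 m/s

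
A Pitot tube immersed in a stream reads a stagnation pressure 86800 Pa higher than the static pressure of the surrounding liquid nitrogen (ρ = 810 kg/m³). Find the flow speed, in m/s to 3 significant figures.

v ≈ 14.6 m/s

At the stagnation point the flow is brought to rest, so Bernoulli gives P_stag − P_static = ½ρv².
v = √(2ΔP/ρ) = √(2·86800/810) = 14.6 m/s.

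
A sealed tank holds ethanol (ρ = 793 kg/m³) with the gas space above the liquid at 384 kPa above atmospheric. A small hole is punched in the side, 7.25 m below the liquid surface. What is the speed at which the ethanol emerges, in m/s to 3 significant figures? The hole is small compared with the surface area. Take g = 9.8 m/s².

Take point 1 at the surface (v₁ ≈ 0) and point 2 at the hole (at atmospheric pressure). Bernoulli: P₁ + ρg h = P_atm + ½ρv₂².
With P₁ − P_atm = 384000 Pa, v₂ = √(2gh + 2ΔP/ρ) = √(2·9.8·7.25 + 2·384000/793) = 33.3 m/s.

33.3 m/s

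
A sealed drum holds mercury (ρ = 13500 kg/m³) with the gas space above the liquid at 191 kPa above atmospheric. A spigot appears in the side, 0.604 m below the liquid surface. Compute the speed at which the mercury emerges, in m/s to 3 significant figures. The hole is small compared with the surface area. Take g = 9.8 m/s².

Take point 1 at the surface (v₁ ≈ 0) and point 2 at the hole (at atmospheric pressure). Bernoulli: P₁ + ρg h = P_atm + ½ρv₂².
With P₁ − P_atm = 191000 Pa, v₂ = √(2gh + 2ΔP/ρ) = √(2·9.8·0.604 + 2·191000/13500) = 6.34 m/s.

v ≈ 6.34 m/s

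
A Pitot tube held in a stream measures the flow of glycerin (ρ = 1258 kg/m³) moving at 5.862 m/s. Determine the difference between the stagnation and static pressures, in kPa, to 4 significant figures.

21.61 kPa

At the stagnation point the flow is brought to rest, so Bernoulli gives P_stag − P_static = ½ρv².
ΔP = ½·1258·5.862² = 21610 Pa.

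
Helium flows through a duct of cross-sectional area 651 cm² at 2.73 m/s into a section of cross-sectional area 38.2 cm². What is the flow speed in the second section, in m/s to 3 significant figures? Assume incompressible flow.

Continuity gives A₁v₁ = A₂v₂, so v₂ = (651 cm²)/(38.2 cm²) × 2.73 m/s = 46.5 m/s.

v₂ = 46.5 m/s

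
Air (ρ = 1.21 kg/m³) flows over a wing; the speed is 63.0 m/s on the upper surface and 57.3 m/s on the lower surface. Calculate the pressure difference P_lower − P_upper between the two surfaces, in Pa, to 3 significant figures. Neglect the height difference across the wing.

ΔP ≈ 415 Pa

The pressure is lower where the speed is higher: ΔP = ½ρ(v_up² − v_low²).
ΔP = ½·1.21·(63.0² − 57.3²) = 415 Pa.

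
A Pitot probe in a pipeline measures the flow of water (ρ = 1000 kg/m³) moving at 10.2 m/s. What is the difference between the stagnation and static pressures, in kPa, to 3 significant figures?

At the stagnation point the flow is brought to rest, so Bernoulli gives P_stag − P_static = ½ρv².
ΔP = ½·1000·10.2² = 52000 Pa.

ΔP ≈ 52.0 kPa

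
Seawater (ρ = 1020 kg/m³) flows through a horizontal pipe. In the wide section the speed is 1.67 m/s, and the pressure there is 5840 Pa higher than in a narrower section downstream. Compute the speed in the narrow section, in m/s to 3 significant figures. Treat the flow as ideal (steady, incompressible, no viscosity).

With h₁ = h₂, rearranging Bernoulli gives v₂ = √(v₁² + 2ΔP/ρ).
v₂ = √(1.67² + 2·5840/1020) = √(2.79 + 11.5) = 3.77 m/s.

v₂ ≈ 3.77 m/s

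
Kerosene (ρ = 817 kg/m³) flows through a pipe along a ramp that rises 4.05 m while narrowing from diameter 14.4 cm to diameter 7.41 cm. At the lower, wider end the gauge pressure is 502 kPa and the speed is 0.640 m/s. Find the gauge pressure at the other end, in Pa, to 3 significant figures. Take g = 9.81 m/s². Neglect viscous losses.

P₂ = 467000 Pa

The volume flow rate is constant, so v₂ = (A₁/A₂)v₁ = (163/43.1)·0.640 = 2.42 m/s.
Bernoulli: P₁ + ½ρv₁² + ρg h₁ = P₂ + ½ρv₂² + ρg h₂, so P₂ = P₁ + ½ρ(v₁² − v₂²) − ρg(h₂ − h₁).
P₂ = 502000 + ½·817·(0.640² − 2.42²) − 817·9.81·(+4.05) = 502000 + (-2220) − (32500) = 467000 Pa.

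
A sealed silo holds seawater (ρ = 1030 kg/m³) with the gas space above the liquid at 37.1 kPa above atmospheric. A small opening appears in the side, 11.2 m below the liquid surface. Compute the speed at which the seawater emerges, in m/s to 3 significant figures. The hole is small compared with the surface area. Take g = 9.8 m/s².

Take point 1 at the surface (v₁ ≈ 0) and point 2 at the hole (at atmospheric pressure). Bernoulli: P₁ + ρg h = P_atm + ½ρv₂².
With P₁ − P_atm = 37100 Pa, v₂ = √(2gh + 2ΔP/ρ) = √(2·9.8·11.2 + 2·37100/1030) = 17.1 m/s.

v ≈ 17.1 m/s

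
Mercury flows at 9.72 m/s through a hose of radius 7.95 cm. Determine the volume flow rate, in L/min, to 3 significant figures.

Q ≈ 11600 L/min

Q = A·v = 0.0199 m² × 9.72 m/s = 0.193 m³/s.
Converting: 0.193 m³/s × 60000 = 11600 L/min.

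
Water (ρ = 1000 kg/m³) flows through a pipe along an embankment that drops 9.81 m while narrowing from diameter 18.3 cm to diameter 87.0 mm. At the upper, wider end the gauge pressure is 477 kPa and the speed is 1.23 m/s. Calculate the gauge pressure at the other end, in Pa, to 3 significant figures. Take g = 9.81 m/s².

Continuity gives A₁v₁ = A₂v₂, so v₂ = (263 cm²)/(59.4 cm²) × 1.23 m/s = 5.44 m/s.
Applying Bernoulli between the two ends and solving for P₂: P₂ = P₁ + ½ρ(v₁² − v₂²) − ρgΔh.
P₂ = 477000 + ½·1000·(1.23² − 5.44²) − 1000·9.81·(−9.81) = 477000 + (-14100) − (-96200) = 559000 Pa.

559000 Pa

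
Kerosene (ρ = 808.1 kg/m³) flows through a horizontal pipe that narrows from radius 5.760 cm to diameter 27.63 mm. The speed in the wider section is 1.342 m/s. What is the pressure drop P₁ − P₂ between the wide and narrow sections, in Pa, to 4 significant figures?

Continuity gives A₁v₁ = A₂v₂, so v₂ = (104.2 cm²)/(5.996 cm²) × 1.342 m/s = 23.33 m/s.
With no height change, Bernoulli's equation is P₁ + ½ρv₁² = P₂ + ½ρv₂².
P₁ − P₂ = ½·808.1·(23.33² − 1.342²) = ½·808.1·542.4 = 219200 Pa.

ΔP = 219200 Pa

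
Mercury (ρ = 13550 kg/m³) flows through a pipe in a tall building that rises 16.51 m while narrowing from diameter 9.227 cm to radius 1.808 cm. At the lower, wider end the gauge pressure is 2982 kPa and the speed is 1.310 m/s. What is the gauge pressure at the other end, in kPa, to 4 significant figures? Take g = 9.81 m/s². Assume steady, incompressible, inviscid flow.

P₂ = 306.1 kPa

By continuity, v₂ = v₁·A₁/A₂ = 1.310·(66.87/10.27) = 8.530 m/s.
Applying Bernoulli between the two ends and solving for P₂: P₂ = P₁ + ½ρ(v₁² − v₂²) − ρgΔh.
P₂ = 2982000 + ½·13550·(1.310² − 8.530²) − 13550·9.81·(+16.51) = 2982000 + (-481300) − (2195000) = 306100 Pa.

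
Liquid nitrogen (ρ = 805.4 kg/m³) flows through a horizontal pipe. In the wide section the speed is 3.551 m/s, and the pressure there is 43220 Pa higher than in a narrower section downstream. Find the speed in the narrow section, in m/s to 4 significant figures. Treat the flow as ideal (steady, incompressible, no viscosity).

v₂ = 10.95 m/s

Along the level pipe P + ½ρv² is conserved, hence v₂² = v₁² + 2(P₁ − P₂)/ρ.
v₂ = √(3.551² + 2·43220/805.4) = √(12.61 + 107.3) = 10.95 m/s.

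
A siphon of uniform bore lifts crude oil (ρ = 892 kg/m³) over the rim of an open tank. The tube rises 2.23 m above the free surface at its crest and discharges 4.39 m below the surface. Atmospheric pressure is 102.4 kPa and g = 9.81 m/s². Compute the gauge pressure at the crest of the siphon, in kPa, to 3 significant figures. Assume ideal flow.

P_gauge = -57.9 kPa

The outlet speed comes from Torricelli: v = √(2g·4.39) = 9.28 m/s.
The bore is uniform, so the speed at the crest is the same v. Bernoulli surface→crest: P_atm = P_top + ½ρv² + ρg·h_top.
P_top = 102400 − ½·892·9.28² − 892·9.81·2.23 = 44500 Pa. So P_gauge = P_top − P_atm = -57900 Pa.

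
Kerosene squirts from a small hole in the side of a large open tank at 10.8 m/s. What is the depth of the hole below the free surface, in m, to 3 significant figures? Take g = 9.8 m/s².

For a small hole in a large open tank, ½v² = gh, giving h = v²/(2g).
h = 10.8²/(2·9.8) = 117/19.60 = 5.95 m.

h ≈ 5.95 m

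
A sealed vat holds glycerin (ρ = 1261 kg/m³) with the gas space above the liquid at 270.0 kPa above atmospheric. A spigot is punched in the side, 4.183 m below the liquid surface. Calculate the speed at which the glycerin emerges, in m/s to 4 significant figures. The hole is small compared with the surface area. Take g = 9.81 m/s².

Take point 1 at the surface (v₁ ≈ 0) and point 2 at the hole (at atmospheric pressure). Bernoulli: P₁ + ρg h = P_atm + ½ρv₂².
With P₁ − P_atm = 270000 Pa, v₂ = √(2gh + 2ΔP/ρ) = √(2·9.81·4.183 + 2·270000/1261) = 22.59 m/s.

v ≈ 22.59 m/s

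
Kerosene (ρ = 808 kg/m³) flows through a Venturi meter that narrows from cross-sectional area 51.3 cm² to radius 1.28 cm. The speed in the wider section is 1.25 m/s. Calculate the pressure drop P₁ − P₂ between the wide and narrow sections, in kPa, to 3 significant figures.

Continuity gives A₁v₁ = A₂v₂, so v₂ = (51.3 cm²)/(5.15 cm²) × 1.25 m/s = 12.5 m/s.
The pipe is horizontal, so Bernoulli reduces to P₁ + ½ρv₁² = P₂ + ½ρv₂².
P₁ − P₂ = ½·808·(12.5² − 1.25²) = ½·808·154 = 62100 Pa.

ΔP = 62.1 kPa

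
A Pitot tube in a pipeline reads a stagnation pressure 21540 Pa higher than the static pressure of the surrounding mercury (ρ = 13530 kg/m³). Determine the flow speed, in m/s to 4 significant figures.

1.784 m/s

The dynamic pressure equals the rise in static pressure at the stagnation point: ΔP = ½ρv².
v = √(2ΔP/ρ) = √(2·21540/13530) = 1.784 m/s.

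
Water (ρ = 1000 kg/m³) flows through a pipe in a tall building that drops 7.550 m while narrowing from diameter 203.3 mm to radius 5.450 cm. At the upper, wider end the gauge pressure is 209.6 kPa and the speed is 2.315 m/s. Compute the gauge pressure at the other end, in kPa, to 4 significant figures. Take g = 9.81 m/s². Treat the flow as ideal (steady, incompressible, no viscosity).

Mass conservation (A₁v₁ = A₂v₂) gives v₂ = 2.315 × 324.6/93.31 = 8.053 m/s.
Energy conservation along the streamline gives P₂ = P₁ − ½ρ(v₂² − v₁²) − ρg(h₂ − h₁).
P₂ = 209600 + ½·1000·(2.315² − 8.053²) − 1000·9.81·(−7.550) = 209600 + (-29750) − (-74070) = 253900 Pa.

P₂ ≈ 253.9 kPa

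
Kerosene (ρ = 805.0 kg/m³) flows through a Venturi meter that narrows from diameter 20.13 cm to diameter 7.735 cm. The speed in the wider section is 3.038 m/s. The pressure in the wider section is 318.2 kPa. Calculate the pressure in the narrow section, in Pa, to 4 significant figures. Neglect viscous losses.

By continuity, v₂ = v₁·A₁/A₂ = 3.038·(318.3/46.99) = 20.58 m/s.
The pipe is horizontal, so Bernoulli reduces to P₁ + ½ρv₁² = P₂ + ½ρv₂².
P₂ = P₁ − ½ρ(v₂² − v₁²) = 318200 − ½·805.0·(20.58² − 3.038²) = 318200 − 166700 = 151500 Pa.

P₂ ≈ 151500 Pa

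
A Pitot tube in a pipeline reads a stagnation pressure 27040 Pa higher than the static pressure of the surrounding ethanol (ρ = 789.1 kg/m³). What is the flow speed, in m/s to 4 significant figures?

Bernoulli between the free stream and the stagnation point: ½ρv² = P_stag − P_static.
v = √(2ΔP/ρ) = √(2·27040/789.1) = 8.279 m/s.

v = 8.279 m/s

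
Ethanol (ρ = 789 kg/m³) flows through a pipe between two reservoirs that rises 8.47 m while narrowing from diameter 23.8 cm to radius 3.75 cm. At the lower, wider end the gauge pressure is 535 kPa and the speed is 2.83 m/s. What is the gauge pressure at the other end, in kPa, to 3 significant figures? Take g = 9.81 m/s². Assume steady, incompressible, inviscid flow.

Continuity gives A₁v₁ = A₂v₂, so v₂ = (445 cm²)/(44.2 cm²) × 2.83 m/s = 28.5 m/s.
Bernoulli: P₁ + ½ρv₁² + ρg h₁ = P₂ + ½ρv₂² + ρg h₂, so P₂ = P₁ + ½ρ(v₁² − v₂²) − ρg(h₂ − h₁).
P₂ = 535000 + ½·789·(2.83² − 28.5²) − 789·9.81·(+8.47) = 535000 + (-317000) − (65600) = 152000 Pa.

P₂ ≈ 152 kPa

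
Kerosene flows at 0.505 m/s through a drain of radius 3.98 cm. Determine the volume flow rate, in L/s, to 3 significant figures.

2.51 L/s

Q = A·v = 0.00498 m² × 0.505 m/s = 0.00251 m³/s.
Converting: 0.00251 m³/s × 1000 = 2.51 L/s.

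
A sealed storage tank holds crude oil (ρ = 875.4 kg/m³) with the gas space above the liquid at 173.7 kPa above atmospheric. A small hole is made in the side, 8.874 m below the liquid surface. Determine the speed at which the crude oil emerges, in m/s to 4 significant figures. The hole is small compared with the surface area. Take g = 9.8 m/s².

v = 23.89 m/s

Take point 1 at the surface (v₁ ≈ 0) and point 2 at the hole (at atmospheric pressure). Bernoulli: P₁ + ρg h = P_atm + ½ρv₂².
With P₁ − P_atm = 173700 Pa, v₂ = √(2gh + 2ΔP/ρ) = √(2·9.8·8.874 + 2·173700/875.4) = 23.89 m/s.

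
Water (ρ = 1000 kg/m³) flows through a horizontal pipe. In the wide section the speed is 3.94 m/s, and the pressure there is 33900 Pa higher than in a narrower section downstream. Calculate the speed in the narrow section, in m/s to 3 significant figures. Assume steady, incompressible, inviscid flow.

Horizontal Bernoulli: P₁ + ½ρv₁² = P₂ + ½ρv₂², so v₂² = v₁² + 2(P₁ − P₂)/ρ.
v₂ = √(3.94² + 2·33900/1000) = √(15.5 + 67.8) = 9.13 m/s.

v₂ = 9.13 m/s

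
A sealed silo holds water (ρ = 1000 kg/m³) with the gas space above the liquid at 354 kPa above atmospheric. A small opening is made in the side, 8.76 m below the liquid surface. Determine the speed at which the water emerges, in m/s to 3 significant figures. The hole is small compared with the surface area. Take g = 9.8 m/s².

v = 29.7 m/s

Take point 1 at the surface (v₁ ≈ 0) and point 2 at the hole (at atmospheric pressure). Bernoulli: P₁ + ρg h = P_atm + ½ρv₂².
With P₁ − P_atm = 354000 Pa, v₂ = √(2gh + 2ΔP/ρ) = √(2·9.8·8.76 + 2·354000/1000) = 29.7 m/s.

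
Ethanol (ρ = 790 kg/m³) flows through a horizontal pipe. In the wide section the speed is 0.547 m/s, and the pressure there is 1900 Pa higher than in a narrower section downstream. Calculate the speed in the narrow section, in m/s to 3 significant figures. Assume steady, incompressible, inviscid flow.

v₂ ≈ 2.26 m/s

Along the level pipe P + ½ρv² is conserved, hence v₂² = v₁² + 2(P₁ − P₂)/ρ.
v₂ = √(0.547² + 2·1900/790) = √(0.299 + 4.81) = 2.26 m/s.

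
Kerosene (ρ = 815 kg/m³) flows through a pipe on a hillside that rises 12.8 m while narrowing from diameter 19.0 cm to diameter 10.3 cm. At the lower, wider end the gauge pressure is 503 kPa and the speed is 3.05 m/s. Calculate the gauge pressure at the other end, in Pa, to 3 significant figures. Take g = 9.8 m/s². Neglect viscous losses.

361000 Pa

The volume flow rate is constant, so v₂ = (A₁/A₂)v₁ = (284/83.3)·3.05 = 10.4 m/s.
Applying Bernoulli between the two ends and solving for P₂: P₂ = P₁ + ½ρ(v₁² − v₂²) − ρgΔh.
P₂ = 503000 + ½·815·(3.05² − 10.4²) − 815·9.8·(+12.8) = 503000 + (-40100) − (102000) = 361000 Pa.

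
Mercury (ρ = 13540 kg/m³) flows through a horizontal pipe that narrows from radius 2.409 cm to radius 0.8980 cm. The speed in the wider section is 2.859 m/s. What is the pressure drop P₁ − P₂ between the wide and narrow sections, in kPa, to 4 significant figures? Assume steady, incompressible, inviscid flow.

Mass conservation (A₁v₁ = A₂v₂) gives v₂ = 2.859 × 18.23/2.533 = 20.57 m/s.
With no height change, Bernoulli's equation is P₁ + ½ρv₁² = P₂ + ½ρv₂².
P₁ − P₂ = ½·13540·(20.57² − 2.859²) = ½·13540·415.1 = 2811000 Pa.

ΔP = 2811 kPa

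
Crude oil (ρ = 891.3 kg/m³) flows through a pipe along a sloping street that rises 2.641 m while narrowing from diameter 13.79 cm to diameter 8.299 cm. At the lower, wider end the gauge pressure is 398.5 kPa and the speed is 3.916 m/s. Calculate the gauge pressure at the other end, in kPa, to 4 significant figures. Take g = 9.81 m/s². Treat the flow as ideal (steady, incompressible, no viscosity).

P₂ ≈ 330.1 kPa

Mass conservation (A₁v₁ = A₂v₂) gives v₂ = 3.916 × 149.4/54.09 = 10.81 m/s.
Energy conservation along the streamline gives P₂ = P₁ − ½ρ(v₂² − v₁²) − ρg(h₂ − h₁).
P₂ = 398500 + ½·891.3·(3.916² − 10.81²) − 891.3·9.81·(+2.641) = 398500 + (-45270) − (23090) = 330100 Pa.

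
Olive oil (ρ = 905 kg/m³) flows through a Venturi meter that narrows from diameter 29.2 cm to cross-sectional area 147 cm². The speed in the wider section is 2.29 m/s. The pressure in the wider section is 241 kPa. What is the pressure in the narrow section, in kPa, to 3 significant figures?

Continuity gives A₁v₁ = A₂v₂, so v₂ = (670 cm²)/(147 cm²) × 2.29 m/s = 10.4 m/s.
The pipe is horizontal, so Bernoulli reduces to P₁ + ½ρv₁² = P₂ + ½ρv₂².
P₂ = P₁ − ½ρ(v₂² − v₁²) = 241000 − ½·905·(10.4² − 2.29²) = 241000 − 46900 = 194000 Pa.

P₂ = 194 kPa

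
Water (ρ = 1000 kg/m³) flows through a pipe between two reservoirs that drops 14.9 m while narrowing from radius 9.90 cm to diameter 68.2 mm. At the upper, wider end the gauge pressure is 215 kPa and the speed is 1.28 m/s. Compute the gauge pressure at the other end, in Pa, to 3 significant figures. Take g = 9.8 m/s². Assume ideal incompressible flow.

P₂ = 304000 Pa

Mass conservation (A₁v₁ = A₂v₂) gives v₂ = 1.28 × 308/36.5 = 10.8 m/s.
Energy conservation along the streamline gives P₂ = P₁ − ½ρ(v₂² − v₁²) − ρg(h₂ − h₁).
P₂ = 215000 + ½·1000·(1.28² − 10.8²) − 1000·9.8·(−14.9) = 215000 + (-57400) − (-146000) = 304000 Pa.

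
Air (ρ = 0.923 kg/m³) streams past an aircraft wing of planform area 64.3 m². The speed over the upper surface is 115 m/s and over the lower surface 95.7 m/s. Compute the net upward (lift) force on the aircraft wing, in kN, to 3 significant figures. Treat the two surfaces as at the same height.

121 kN

The faster flow above has the lower pressure; Bernoulli (same height) gives ΔP = ½ρ(v_up² − v_low²).
ΔP = ½·0.923·(115² − 95.7²) = 1880 Pa.
Lift = ΔP · A = 1880 × 64.3 = 121000 N.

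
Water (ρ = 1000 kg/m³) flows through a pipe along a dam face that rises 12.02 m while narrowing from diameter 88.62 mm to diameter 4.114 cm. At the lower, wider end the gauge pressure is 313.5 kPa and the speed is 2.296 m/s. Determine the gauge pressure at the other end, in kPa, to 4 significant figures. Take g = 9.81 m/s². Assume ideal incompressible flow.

Continuity gives A₁v₁ = A₂v₂, so v₂ = (61.68 cm²)/(13.29 cm²) × 2.296 m/s = 10.65 m/s.
Bernoulli: P₁ + ½ρv₁² + ρg h₁ = P₂ + ½ρv₂² + ρg h₂, so P₂ = P₁ + ½ρ(v₁² − v₂²) − ρg(h₂ − h₁).
P₂ = 313500 + ½·1000·(2.296² − 10.65²) − 1000·9.81·(+12.02) = 313500 + (-54120) − (117900) = 141500 Pa.

141.5 kPa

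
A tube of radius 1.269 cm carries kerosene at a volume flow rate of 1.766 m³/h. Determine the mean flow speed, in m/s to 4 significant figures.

Q = 1.766 m³/h = 0.0004906 m³/s.
v = Q/A = 0.0004906 / 0.0005059 = 0.9697 m/s.

v ≈ 0.9697 m/s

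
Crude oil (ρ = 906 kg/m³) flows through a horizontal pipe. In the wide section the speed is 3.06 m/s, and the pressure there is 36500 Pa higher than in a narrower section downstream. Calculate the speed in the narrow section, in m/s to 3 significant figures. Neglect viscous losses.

Along the level pipe P + ½ρv² is conserved, hence v₂² = v₁² + 2(P₁ − P₂)/ρ.
v₂ = √(3.06² + 2·36500/906) = √(9.36 + 80.6) = 9.48 m/s.

v₂ ≈ 9.48 m/s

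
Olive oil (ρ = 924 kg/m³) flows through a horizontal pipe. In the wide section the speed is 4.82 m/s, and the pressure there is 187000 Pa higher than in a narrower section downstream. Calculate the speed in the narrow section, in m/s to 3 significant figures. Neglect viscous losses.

Horizontal Bernoulli: P₁ + ½ρv₁² = P₂ + ½ρv₂², so v₂² = v₁² + 2(P₁ − P₂)/ρ.
v₂ = √(4.82² + 2·187000/924) = √(23.2 + 405) = 20.7 m/s.

20.7 m/s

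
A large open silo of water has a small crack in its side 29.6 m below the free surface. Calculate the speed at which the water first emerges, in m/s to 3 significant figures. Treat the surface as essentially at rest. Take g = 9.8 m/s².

v ≈ 24.1 m/s

Torricelli's result v = √(2gh) gives v = √(2·9.8·29.6) = 24.1 m/s.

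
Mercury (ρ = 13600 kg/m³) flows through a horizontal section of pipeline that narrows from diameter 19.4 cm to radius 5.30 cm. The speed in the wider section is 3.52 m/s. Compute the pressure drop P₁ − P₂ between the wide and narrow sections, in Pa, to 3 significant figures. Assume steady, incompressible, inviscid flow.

861000 Pa

Mass conservation (A₁v₁ = A₂v₂) gives v₂ = 3.52 × 296/88.2 = 11.8 m/s.
With no height change, Bernoulli's equation is P₁ + ½ρv₁² = P₂ + ½ρv₂².
P₁ − P₂ = ½·13600·(11.8² − 3.52²) = ½·13600·127 = 861000 Pa.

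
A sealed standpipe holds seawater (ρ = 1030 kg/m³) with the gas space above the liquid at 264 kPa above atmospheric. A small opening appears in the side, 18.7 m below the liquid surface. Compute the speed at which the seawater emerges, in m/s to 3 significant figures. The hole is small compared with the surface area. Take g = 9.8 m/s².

29.7 m/s

Take point 1 at the surface (v₁ ≈ 0) and point 2 at the hole (at atmospheric pressure). Bernoulli: P₁ + ρg h = P_atm + ½ρv₂².
With P₁ − P_atm = 264000 Pa, v₂ = √(2gh + 2ΔP/ρ) = √(2·9.8·18.7 + 2·264000/1030) = 29.7 m/s.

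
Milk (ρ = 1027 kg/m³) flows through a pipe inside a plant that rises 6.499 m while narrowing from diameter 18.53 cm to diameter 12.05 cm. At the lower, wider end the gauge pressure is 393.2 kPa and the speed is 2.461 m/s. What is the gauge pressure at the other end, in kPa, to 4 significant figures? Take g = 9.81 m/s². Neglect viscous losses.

Continuity gives A₁v₁ = A₂v₂, so v₂ = (269.7 cm²)/(114.0 cm²) × 2.461 m/s = 5.820 m/s.
Bernoulli: P₁ + ½ρv₁² + ρg h₁ = P₂ + ½ρv₂² + ρg h₂, so P₂ = P₁ + ½ρ(v₁² − v₂²) − ρg(h₂ − h₁).
P₂ = 393200 + ½·1027·(2.461² − 5.820²) − 1027·9.81·(+6.499) = 393200 + (-14280) − (65480) = 313400 Pa.

P₂ = 313.4 kPa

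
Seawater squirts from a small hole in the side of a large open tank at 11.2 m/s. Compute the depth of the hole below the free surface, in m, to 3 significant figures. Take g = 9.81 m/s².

Inverting v = √(2gh) gives h = v² / 2g.
h = 11.2²/(2·9.81) = 125/19.62 = 6.39 m.

h ≈ 6.39 m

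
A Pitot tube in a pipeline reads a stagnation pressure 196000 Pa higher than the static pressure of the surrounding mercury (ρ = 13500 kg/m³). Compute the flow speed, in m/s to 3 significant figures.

v = 5.39 m/s

Bernoulli between the free stream and the stagnation point: ½ρv² = P_stag − P_static.
v = √(2ΔP/ρ) = √(2·196000/13500) = 5.39 m/s.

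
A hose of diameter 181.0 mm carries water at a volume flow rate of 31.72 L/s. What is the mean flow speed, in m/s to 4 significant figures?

Q = 31.72 L/s = 0.03172 m³/s.
v = Q/A = 0.03172 / 0.02573 = 1.233 m/s.

1.233 m/s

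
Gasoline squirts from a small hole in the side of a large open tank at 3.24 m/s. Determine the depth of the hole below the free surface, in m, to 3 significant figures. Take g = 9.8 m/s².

h ≈ 0.536 m

Inverting v = √(2gh) gives h = v² / 2g.
h = 3.24²/(2·9.8) = 10.5/19.60 = 0.536 m.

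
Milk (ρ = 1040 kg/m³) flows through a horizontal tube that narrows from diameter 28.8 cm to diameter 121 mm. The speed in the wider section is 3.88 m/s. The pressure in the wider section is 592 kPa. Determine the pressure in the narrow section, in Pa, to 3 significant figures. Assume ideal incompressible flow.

The volume flow rate is constant, so v₂ = (A₁/A₂)v₁ = (651/115)·3.88 = 22.0 m/s.
With no height change, Bernoulli's equation is P₁ + ½ρv₁² = P₂ + ½ρv₂².
P₂ = P₁ − ½ρ(v₂² − v₁²) = 592000 − ½·1040·(22.0² − 3.88²) = 592000 − 243000 = 349000 Pa.

349000 Pa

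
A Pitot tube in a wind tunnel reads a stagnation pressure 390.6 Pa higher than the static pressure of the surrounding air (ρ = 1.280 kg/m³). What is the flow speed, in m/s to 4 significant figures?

Bernoulli between the free stream and the stagnation point: ½ρv² = P_stag − P_static.
v = √(2ΔP/ρ) = √(2·390.6/1.280) = 24.70 m/s.

v ≈ 24.70 m/s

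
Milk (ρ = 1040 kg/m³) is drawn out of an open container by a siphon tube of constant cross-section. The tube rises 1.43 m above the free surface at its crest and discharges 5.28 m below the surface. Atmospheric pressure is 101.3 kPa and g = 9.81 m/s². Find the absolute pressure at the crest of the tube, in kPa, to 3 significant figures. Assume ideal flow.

32.8 kPa

Bernoulli surface→outlet gives ½v² = g·h_out, so v = √(2·9.81·5.28) = 10.2 m/s.
With constant cross-section the crest speed equals v; applying Bernoulli from the surface up to the crest, P_top = P_atm − ½ρv² − ρg·h_top.
P_top = 101300 − ½·1040·10.2² − 1040·9.81·1.43 = 32800 Pa.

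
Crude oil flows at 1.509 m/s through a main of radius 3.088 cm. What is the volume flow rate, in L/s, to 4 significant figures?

Q = A·v = 0.002996 m² × 1.509 m/s = 0.004521 m³/s.
Converting: 0.004521 m³/s × 1000 = 4.521 L/s.

Q ≈ 4.521 L/s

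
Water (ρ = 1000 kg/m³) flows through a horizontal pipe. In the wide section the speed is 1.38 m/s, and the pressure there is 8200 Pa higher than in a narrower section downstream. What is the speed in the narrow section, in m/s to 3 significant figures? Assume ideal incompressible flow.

v₂ = 4.28 m/s

Horizontal Bernoulli: P₁ + ½ρv₁² = P₂ + ½ρv₂², so v₂² = v₁² + 2(P₁ − P₂)/ρ.
v₂ = √(1.38² + 2·8200/1000) = √(1.90 + 16.4) = 4.28 m/s.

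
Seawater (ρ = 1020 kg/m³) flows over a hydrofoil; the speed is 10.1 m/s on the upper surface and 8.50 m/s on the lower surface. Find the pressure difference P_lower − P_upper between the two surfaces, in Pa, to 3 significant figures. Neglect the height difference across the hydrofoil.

With negligible Δh, P + ½ρv² is constant, so P_low − P_up = ½ρ(v_up² − v_low²).
ΔP = ½·1020·(10.1² − 8.50²) = 15200 Pa.

15200 Pa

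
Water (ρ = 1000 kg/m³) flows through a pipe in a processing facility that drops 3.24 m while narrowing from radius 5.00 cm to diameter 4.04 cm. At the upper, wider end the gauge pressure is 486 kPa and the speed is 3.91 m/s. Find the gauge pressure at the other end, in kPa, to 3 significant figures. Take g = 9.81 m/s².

P₂ = 238 kPa

Continuity gives A₁v₁ = A₂v₂, so v₂ = (78.5 cm²)/(12.8 cm²) × 3.91 m/s = 24.0 m/s.
Bernoulli: P₁ + ½ρv₁² + ρg h₁ = P₂ + ½ρv₂² + ρg h₂, so P₂ = P₁ + ½ρ(v₁² − v₂²) − ρg(h₂ − h₁).
P₂ = 486000 + ½·1000·(3.91² − 24.0²) − 1000·9.81·(−3.24) = 486000 + (-279000) − (-31800) = 238000 Pa.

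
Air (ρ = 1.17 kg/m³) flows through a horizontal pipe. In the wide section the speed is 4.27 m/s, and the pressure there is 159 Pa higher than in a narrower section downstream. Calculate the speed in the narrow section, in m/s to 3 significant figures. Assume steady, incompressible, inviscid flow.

Along the level pipe P + ½ρv² is conserved, hence v₂² = v₁² + 2(P₁ − P₂)/ρ.
v₂ = √(4.27² + 2·159/1.17) = √(18.2 + 272) = 17.0 m/s.

v₂ ≈ 17.0 m/s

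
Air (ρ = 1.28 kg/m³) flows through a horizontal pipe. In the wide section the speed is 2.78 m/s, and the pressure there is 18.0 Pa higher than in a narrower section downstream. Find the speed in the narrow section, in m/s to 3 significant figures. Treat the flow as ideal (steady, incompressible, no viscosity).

Along the level pipe P + ½ρv² is conserved, hence v₂² = v₁² + 2(P₁ − P₂)/ρ.
v₂ = √(2.78² + 2·18.0/1.28) = √(7.73 + 28.1) = 5.99 m/s.

v₂ ≈ 5.99 m/s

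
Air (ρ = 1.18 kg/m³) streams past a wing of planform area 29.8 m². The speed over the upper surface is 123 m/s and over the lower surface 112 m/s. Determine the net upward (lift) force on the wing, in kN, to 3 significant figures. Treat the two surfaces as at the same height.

The faster flow above has the lower pressure; Bernoulli (same height) gives ΔP = ½ρ(v_up² − v_low²).
ΔP = ½·1.18·(123² − 112²) = 1530 Pa.
Lift = ΔP · A = 1530 × 29.8 = 45400 N.

F = 45.4 kN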